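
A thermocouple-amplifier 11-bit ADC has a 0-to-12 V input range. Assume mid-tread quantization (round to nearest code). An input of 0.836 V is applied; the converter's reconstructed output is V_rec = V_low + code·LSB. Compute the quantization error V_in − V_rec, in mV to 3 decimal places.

-1.891 mV

One LSB is 12 V / 2048 = 5.859 mV.
(0.836 − 0)/0.00585938 = 142.6773; round gives code 143.
Code 143 maps back to 0 + 143×0.00585938 V = 0.83789062 V.
Error = 0.836 − 0.83789062 = -0.00189062 V = -1.891 mV.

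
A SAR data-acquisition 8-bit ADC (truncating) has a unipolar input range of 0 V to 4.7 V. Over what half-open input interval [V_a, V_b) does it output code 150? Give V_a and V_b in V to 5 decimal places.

[2.75391 V, 2.77227 V)

LSB = 4.7/2^8 = 18.359 mV.
V_a = V_low + 150·LSB = 2.75391 V; V_b = V_low + 151·LSB = 2.77227 V.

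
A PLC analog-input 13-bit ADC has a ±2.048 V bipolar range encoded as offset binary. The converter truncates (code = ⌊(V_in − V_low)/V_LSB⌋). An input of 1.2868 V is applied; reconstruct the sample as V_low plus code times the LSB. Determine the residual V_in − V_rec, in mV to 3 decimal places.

0.300 mV

One LSB is 4.096 V / 8192 = 0.500 mV.
Scaled input = 6669.6000 LSBs, so code = 6669.
Reconstructed: 1.2865 V.
Error = 1.2868 − 1.2865 = 0.0003 V = 0.300 mV.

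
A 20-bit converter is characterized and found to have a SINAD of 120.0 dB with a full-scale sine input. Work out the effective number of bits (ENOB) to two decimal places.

ENOB = (SINAD − 1.76) / 6.02 = (120.0 − 1.76)/6.02 = 19.641.

19.64 bits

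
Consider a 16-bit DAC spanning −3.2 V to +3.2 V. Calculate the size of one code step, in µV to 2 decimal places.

97.66 µV

Full-scale span = 6.4 V.
LSB = 6.4 / 2^16 = 6.4 / 65536 = 9.76563e-05 V = 97.66 µV.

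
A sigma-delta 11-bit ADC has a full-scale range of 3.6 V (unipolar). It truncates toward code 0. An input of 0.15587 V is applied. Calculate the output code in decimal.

code 88

Full-scale span = 3.6 V; LSB = 3.6/2^11 = 1.758 mV.
(V_in − V_low)/LSB = (0.15587 − 0) / 0.00175781 = 88.673.
So the output code is 88.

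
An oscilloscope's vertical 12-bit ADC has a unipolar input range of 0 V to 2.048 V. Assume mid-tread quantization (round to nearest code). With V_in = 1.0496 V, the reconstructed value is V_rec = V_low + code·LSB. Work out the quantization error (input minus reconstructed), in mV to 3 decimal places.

0.100 mV

LSB = 2.048/2^12 = 0.500 mV.
Scaled input = 2099.2000 LSBs, so code = 2099.
Code 2099 maps back to 0 + 2099×0.0005 V = 1.0495 V.
V_in − V_rec = 0.0001 V = 0.100 mV.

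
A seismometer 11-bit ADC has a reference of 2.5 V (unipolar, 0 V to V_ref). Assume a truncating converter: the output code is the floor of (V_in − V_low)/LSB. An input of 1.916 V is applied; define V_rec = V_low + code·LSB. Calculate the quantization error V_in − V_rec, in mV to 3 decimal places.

0.717 mV

One LSB is 2.5 V / 2048 = 1.221 mV.
(1.916 − 0)/0.0012207 = 1569.5872; ⌊·⌋ gives code 1569.
V_rec = 0 + 1569·0.0012207 = 1.9152832 V.
Difference: 0.000716797 V → 0.717 mV.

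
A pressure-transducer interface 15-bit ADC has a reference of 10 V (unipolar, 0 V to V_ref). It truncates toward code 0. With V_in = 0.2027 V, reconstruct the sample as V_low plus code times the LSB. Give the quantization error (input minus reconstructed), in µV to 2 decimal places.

Step size: 10 V ÷ 2^15 = 305.18 µV.
(0.2027 − 0)/0.000305176 = 664.2074; ⌊·⌋ gives code 664.
Reconstructed: 0.20263672 V.
Difference: 6.32812e-05 V → 63.28 µV.

63.28 µV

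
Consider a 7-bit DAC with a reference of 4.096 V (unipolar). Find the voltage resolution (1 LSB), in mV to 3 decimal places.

Full-scale span = 4.096 V.
LSB = 4.096 / 2^7 = 4.096 / 128 = 0.032 V = 32.000 mV.

32.000 mV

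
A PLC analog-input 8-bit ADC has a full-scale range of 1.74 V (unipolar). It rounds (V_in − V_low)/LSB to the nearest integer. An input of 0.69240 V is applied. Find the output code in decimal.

LSB = 1.74 V / 256 = 6.797 mV.
(V_in − V_low)/LSB = (0.69240 − 0) / 0.00679687 = 101.870.
round(101.870) = 102.

code 102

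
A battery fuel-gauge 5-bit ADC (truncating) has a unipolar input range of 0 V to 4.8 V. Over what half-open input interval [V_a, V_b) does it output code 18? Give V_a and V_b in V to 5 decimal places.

[2.70000 V, 2.85000 V)

LSB = 4.8/2^5 = 150.000 mV.
V_a = V_low + 18·LSB = 2.7 V; V_b = V_low + 19·LSB = 2.85 V.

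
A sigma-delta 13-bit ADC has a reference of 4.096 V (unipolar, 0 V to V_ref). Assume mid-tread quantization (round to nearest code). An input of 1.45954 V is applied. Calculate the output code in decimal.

code 2919

Full-scale span = 4.096 V; LSB = 4.096/2^13 = 0.500 mV.
Input sits at 2919.080 steps above V_low.
So the output code is 2919.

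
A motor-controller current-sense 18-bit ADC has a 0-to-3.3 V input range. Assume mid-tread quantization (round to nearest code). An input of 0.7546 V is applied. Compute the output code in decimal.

code 59944

With 262144 levels over 3.3 V, one step is 12.59 µV.
(0.7546 − 0) / 1.25885e-05 = 59943.595 LSBs.
So the output code is 59944.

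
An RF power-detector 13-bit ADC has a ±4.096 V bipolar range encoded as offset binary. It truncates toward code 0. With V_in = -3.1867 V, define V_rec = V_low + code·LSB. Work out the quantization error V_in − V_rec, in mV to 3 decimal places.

One LSB is 8.192 V / 8192 = 1.000 mV.
(V_in − V_low)/LSB = (-3.1867 − (−4.096))/0.001 = 909.3000 → code 909 (floor).
Code 909 maps back to (−4.096) + 909×0.001 V = -3.187 V.
Difference: 0.0003 V → 0.300 mV.

0.300 mV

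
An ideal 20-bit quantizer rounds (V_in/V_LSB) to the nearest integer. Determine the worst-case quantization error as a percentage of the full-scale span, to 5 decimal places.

Rounding → worst-case error = ½ LSB = V_FS/2^21, so 100/2097152 = 4.76837e-05 % of full scale.

0.00005 %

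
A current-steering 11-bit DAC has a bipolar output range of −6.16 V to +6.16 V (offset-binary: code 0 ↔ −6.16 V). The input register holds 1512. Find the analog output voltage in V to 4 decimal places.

2.9356 V

LSB = 12.32 V / 2^11 = 6.016 mV.
V_out = (−6.16) + 1512 × 0.00601563 V = 2.93562 V.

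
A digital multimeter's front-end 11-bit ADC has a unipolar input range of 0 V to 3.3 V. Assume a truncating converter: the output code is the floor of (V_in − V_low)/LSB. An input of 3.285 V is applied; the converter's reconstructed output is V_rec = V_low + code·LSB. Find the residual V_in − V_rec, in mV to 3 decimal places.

1.113 mV

LSB = 3.3/2^11 = 1.611 mV.
Scaled input = 2038.6909 LSBs, so code = 2038.
Code 2038 maps back to 0 + 2038×0.00161133 V = 3.2838867 V.
Error = 3.285 − 3.2838867 = 0.00111328 V = 1.113 mV.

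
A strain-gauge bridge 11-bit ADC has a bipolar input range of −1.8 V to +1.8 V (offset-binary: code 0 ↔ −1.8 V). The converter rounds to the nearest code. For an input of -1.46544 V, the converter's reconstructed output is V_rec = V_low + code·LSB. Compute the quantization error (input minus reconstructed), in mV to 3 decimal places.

One LSB is 3.6 V / 2048 = 1.758 mV.
(V_in − V_low)/LSB = (-1.46544 − (−1.8))/0.00175781 = 190.3275 → code 190 (round).
Reconstructed: -1.4660156 V.
Error = -1.46544 − (−1.4660156) = 0.000575625 V = 0.576 mV.

0.576 mV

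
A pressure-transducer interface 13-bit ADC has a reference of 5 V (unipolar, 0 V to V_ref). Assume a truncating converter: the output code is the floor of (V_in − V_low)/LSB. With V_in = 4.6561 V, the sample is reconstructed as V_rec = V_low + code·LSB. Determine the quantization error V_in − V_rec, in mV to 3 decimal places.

LSB = 5/2^13 = 0.610 mV.
(V_in − V_low)/LSB = (4.6561 − 0)/0.000610352 = 7628.5542 → code 7628 (floor).
Code 7628 maps back to 0 + 7628×0.000610352 V = 4.6557617 V.
Difference: 0.000338281 V → 0.338 mV.

0.338 mV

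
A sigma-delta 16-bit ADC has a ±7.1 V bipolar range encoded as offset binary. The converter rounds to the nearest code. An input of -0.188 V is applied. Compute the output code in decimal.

code 31900

With 65536 levels over 14.2 V, one step is 216.67 µV.
(V_in − V_low)/LSB = (-0.188 − (−7.1)) / 0.000216675 = 31900.340.
Round → code 31900.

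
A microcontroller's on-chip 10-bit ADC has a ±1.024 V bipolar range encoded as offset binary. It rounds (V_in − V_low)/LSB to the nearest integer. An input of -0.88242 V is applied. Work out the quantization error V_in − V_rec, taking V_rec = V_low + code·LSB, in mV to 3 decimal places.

LSB = 2.048/2^10 = 2.000 mV.
(V_in − V_low)/LSB = (-0.88242 − (−1.024))/0.002 = 70.7900 → code 71 (round).
Reconstructed: -0.882 V.
V_in − V_rec = -0.00042 V = -0.420 mV.

-0.420 mV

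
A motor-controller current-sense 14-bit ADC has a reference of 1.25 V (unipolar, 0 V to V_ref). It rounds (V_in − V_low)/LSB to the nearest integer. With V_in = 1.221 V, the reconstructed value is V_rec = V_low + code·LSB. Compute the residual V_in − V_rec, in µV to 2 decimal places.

LSB = 1.25/2^14 = 76.29 µV.
Scaled input = 16003.8912 LSBs, so code = 16004.
Code 16004 maps back to 0 + 16004×7.62939e-05 V = 1.2210083 V.
Difference: -8.30078e-06 V → -8.30 µV.

-8.30 µV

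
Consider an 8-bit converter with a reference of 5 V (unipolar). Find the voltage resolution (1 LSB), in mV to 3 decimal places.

19.531 mV

Full-scale span = 5 V.
LSB = 5 / 2^8 = 5 / 256 = 0.0195312 V = 19.531 mV.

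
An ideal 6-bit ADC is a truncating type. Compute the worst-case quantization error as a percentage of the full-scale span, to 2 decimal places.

1.56 %

Truncating → worst-case error = 1 LSB = V_FS/2^6, so 100/64 = 1.5625 % of full scale.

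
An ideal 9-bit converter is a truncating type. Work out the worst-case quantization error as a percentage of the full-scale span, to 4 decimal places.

0.1953 %

Truncating → worst-case error = 1 LSB = V_FS/2^9, so 100/512 = 0.195312 % of full scale.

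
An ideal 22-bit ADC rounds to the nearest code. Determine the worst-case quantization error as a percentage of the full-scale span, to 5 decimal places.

Rounding → worst-case error = ½ LSB = V_FS/2^23, so 100/8388608 = 1.19209e-05 % of full scale.

0.00001 %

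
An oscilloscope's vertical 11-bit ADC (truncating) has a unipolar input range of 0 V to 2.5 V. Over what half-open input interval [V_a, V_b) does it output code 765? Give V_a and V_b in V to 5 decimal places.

LSB = 2.5/2^11 = 1.221 mV.
V_a = V_low + 765·LSB = 0.933838 V; V_b = V_low + 766·LSB = 0.935059 V.

[0.93384 V, 0.93506 V)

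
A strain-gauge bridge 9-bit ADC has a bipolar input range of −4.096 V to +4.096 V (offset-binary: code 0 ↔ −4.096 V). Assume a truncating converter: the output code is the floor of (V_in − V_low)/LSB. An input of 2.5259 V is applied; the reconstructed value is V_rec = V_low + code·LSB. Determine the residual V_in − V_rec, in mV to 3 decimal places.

13.900 mV

Step size: 8.192 V ÷ 2^9 = 16.000 mV.
Scaled input = 413.8687 LSBs, so code = 413.
Reconstructed: 2.512 V.
Error = 2.5259 − 2.512 = 0.0139 V = 13.900 mV.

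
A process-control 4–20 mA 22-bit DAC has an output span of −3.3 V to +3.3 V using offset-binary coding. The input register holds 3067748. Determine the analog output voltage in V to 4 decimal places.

1.5273 V

LSB = 6.6 V / 2^22 = 1.57 µV.
V_out = (−3.3) + 3067748 × 1.57356e-06 V = 1.52729 V.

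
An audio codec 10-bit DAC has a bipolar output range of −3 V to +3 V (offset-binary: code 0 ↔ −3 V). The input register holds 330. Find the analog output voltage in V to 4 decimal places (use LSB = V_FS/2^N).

-1.0664 V

LSB = 6 V / 2^10 = 5.859 mV.
V_out = (−3) + 330 × 0.00585938 V = -1.06641 V.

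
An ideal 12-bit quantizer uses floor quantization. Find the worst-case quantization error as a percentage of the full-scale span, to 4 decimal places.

0.0244 %

Truncating → worst-case error = 1 LSB = V_FS/2^12, so 100/4096 = 0.0244141 % of full scale.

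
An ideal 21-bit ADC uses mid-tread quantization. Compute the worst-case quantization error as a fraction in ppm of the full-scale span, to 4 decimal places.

Rounding → worst-case error = ½ LSB = V_FS/2^22, so 1e+06/4194304 = 0.238419 ppm of full scale.

0.2384 ppm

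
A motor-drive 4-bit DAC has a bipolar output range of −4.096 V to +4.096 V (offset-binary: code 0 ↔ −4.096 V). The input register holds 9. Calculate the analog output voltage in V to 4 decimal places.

0.5120 V

LSB = 8.192 V / 2^4 = 0.5120 V.
V_out = (−4.096) + 9 × 0.512 V = 0.512 V.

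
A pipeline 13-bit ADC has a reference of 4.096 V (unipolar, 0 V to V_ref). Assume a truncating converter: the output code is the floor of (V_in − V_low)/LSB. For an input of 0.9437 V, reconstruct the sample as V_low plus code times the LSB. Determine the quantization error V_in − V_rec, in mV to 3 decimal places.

0.200 mV

One LSB is 4.096 V / 8192 = 0.500 mV.
Scaled input = 1887.4000 LSBs, so code = 1887.
V_rec = 0 + 1887·0.0005 = 0.9435 V.
Error = 0.9437 − 0.9435 = 0.0002 V = 0.200 mV.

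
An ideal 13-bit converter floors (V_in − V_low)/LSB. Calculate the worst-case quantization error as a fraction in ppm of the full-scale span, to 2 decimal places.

Truncating → worst-case error = 1 LSB = V_FS/2^13, so 1e+06/8192 = 122.07 ppm of full scale.

122.07 ppm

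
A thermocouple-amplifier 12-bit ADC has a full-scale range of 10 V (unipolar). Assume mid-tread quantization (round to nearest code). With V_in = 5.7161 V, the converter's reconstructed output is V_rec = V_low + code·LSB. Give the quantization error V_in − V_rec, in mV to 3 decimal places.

0.768 mV

One LSB is 10 V / 4096 = 2.441 mV.
(5.7161 − 0)/0.00244141 = 2341.3146; round gives code 2341.
Reconstructed: 5.715332 V.
V_in − V_rec = 0.000767969 V = 0.768 mV.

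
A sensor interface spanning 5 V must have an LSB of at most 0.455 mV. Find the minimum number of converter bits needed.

14 bits

Number of steps required ≥ 5 V / 0.455 mV = 10989.01.
Need 2^N ≥ 10989.01; 2^13 = 8192, 2^14 = 16384.
Minimum N = 14.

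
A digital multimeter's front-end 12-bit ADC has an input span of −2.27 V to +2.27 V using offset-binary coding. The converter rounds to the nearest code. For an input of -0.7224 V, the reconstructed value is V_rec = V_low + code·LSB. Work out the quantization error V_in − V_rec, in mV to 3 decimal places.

0.276 mV

LSB = 4.54/2^12 = 1.108 mV.
(-0.7224 − (−2.27))/0.0011084 = 1396.2488; round gives code 1396.
Code 1396 maps back to (−2.27) + 1396×0.0011084 V = -0.72267578 V.
V_in − V_rec = 0.000275781 V = 0.276 mV.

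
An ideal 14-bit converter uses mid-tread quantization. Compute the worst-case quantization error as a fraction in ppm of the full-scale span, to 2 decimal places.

Rounding → worst-case error = ½ LSB = V_FS/2^15, so 1e+06/32768 = 30.5176 ppm of full scale.

30.52 ppm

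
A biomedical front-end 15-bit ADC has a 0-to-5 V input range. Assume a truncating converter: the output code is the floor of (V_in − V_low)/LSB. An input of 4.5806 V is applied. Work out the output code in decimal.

LSB = 5 V / 32768 = 152.59 µV.
Input sits at 30019.420 steps above V_low.
Floor → code 30019.

code 30019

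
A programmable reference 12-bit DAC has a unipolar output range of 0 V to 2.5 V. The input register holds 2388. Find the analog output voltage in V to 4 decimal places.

LSB = 2.5 V / 2^12 = 0.610 mV.
V_out = 0 + 2388 × 0.000610352 V = 1.45752 V.

1.4575 V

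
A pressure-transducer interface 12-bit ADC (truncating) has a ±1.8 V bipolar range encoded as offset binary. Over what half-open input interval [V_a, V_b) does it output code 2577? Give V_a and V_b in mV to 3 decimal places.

LSB = 3.6/2^12 = 0.879 mV.
V_a = V_low + 2577·LSB = 0.464941 V; V_b = V_low + 2578·LSB = 0.46582 V.

[464.941 mV, 465.820 mV)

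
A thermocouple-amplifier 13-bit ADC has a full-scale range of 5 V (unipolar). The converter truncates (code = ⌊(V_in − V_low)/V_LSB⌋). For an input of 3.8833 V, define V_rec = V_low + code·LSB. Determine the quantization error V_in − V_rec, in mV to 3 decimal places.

0.243 mV

Step size: 5 V ÷ 2^13 = 0.610 mV.
Scaled input = 6362.3987 LSBs, so code = 6362.
V_rec = 0 + 6362·0.000610352 = 3.8830566 V.
Difference: 0.000243359 V → 0.243 mV.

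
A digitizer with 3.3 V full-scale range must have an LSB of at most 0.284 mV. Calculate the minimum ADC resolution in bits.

Number of steps required ≥ 3.3 V / 0.284 mV = 11619.72.
Need 2^N ≥ 11619.72; 2^13 = 8192, 2^14 = 16384.
Minimum N = 14.

14 bits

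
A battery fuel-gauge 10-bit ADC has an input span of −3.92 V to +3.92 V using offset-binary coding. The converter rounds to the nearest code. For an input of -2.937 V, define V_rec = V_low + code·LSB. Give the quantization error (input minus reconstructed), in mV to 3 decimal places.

Step size: 7.84 V ÷ 2^10 = 7.656 mV.
(V_in − V_low)/LSB = (-2.937 − (−3.92))/0.00765625 = 128.3918 → code 128 (round).
V_rec = (−3.92) + 128·0.00765625 = -2.94 V.
Difference: 0.003 V → 3.000 mV.

3.000 mV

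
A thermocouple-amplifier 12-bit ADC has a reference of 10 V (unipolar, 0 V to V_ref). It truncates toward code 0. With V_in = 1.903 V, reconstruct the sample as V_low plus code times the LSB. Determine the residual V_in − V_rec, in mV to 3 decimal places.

1.145 mV

LSB = 10/2^12 = 2.441 mV.
(1.903 − 0)/0.00244141 = 779.4688; ⌊·⌋ gives code 779.
Code 779 maps back to 0 + 779×0.00244141 V = 1.9018555 V.
Error = 1.903 − 1.9018555 = 0.00114453 V = 1.145 mV.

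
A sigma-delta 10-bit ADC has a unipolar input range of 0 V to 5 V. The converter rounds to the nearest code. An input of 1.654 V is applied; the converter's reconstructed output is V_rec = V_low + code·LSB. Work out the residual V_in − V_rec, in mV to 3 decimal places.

LSB = 5/2^10 = 4.883 mV.
(V_in − V_low)/LSB = (1.654 − 0)/0.00488281 = 338.7392 → code 339 (round).
Reconstructed: 1.6552734 V.
Error = 1.654 − 1.6552734 = -0.00127344 V = -1.273 mV.

-1.273 mV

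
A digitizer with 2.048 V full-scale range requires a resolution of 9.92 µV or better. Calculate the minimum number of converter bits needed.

Number of steps required ≥ 2.048 V / 9.92 µV = 206451.61.
Need 2^N ≥ 206451.61; 2^17 = 131072, 2^18 = 262144.
Minimum N = 18.

18 bits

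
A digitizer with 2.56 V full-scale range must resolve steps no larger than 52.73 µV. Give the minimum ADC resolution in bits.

Number of steps required ≥ 2.56 V / 52.73 µV = 48549.21.
Need 2^N ≥ 48549.21; 2^15 = 32768, 2^16 = 65536.
Minimum N = 16.

16 bits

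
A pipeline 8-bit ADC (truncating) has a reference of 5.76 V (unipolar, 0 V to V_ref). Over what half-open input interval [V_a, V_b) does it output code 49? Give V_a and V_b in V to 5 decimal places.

LSB = 5.76/2^8 = 22.500 mV.
V_a = V_low + 49·LSB = 1.1025 V; V_b = V_low + 50·LSB = 1.125 V.

[1.10250 V, 1.12500 V)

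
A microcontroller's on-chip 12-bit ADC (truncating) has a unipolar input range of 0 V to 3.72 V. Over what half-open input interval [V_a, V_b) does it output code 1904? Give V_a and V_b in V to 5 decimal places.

LSB = 3.72/2^12 = 0.908 mV.
V_a = V_low + 1904·LSB = 1.72922 V; V_b = V_low + 1905·LSB = 1.73013 V.

[1.72922 V, 1.73013 V)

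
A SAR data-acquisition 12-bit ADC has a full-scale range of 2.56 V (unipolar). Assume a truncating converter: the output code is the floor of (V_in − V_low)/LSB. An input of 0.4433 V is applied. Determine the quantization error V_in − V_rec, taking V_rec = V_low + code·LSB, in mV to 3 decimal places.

0.175 mV

Step size: 2.56 V ÷ 2^12 = 0.625 mV.
(0.4433 − 0)/0.000625 = 709.2800; ⌊·⌋ gives code 709.
V_rec = 0 + 709·0.000625 = 0.443125 V.
Difference: 0.000175 V → 0.175 mV.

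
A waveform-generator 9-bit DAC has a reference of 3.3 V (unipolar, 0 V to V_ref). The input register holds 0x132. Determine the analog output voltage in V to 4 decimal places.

1.9723 V

LSB = 3.3 V / 2^9 = 6.445 mV.
Code 0x132 = 306 decimal.
V_out = 0 + 306 × 0.00644531 V = 1.97227 V.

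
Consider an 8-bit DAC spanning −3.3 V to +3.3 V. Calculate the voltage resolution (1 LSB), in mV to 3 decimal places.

25.781 mV

Full-scale span = 6.6 V.
LSB = 6.6 / 2^8 = 6.6 / 256 = 0.0257812 V = 25.781 mV.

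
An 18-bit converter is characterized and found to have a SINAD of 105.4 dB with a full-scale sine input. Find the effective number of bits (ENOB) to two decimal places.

ENOB = (SINAD − 1.76) / 6.02 = (105.4 − 1.76)/6.02 = 17.216.

17.22 bits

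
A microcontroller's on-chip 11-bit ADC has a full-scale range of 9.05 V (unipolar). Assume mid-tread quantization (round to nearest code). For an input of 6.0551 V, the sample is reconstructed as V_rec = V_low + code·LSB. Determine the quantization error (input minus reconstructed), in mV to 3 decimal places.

1.145 mV

One LSB is 9.05 V / 2048 = 4.419 mV.
(6.0551 − 0)/0.00441895 = 1370.2591; round gives code 1370.
Code 1370 maps back to 0 + 1370×0.00441895 V = 6.0539551 V.
Error = 6.0551 − 6.0539551 = 0.00114492 V = 1.145 mV.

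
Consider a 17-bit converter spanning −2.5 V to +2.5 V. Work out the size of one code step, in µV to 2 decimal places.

38.15 µV

Full-scale span = 5 V.
LSB = 5 / 2^17 = 5 / 131072 = 3.8147e-05 V = 38.15 µV.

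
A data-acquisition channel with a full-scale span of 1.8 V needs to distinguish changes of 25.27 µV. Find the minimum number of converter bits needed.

Number of steps required ≥ 1.8 V / 25.27 µV = 71230.71.
Need 2^N ≥ 71230.71; 2^16 = 65536, 2^17 = 131072.
Minimum N = 17.

17 bits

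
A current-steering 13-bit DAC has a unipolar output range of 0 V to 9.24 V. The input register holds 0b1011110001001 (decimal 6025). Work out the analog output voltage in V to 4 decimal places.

LSB = 9.24 V / 2^13 = 1.128 mV.
Code 0b1011110001001 = 6025 decimal.
V_out = 0 + 6025 × 0.00112793 V = 6.79578 V.

6.7958 V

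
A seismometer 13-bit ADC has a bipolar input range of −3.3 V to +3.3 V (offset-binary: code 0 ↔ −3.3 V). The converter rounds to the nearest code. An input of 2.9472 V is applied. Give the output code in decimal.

code 7754

LSB = 6.6 V / 8192 = 0.806 mV.
(V_in − V_low)/LSB = (2.9472 − (−3.3)) / 0.000805664 = 7754.100.
Round → code 7754.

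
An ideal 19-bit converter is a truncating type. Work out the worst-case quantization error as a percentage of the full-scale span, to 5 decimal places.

Truncating → worst-case error = 1 LSB = V_FS/2^19, so 100/524288 = 0.000190735 % of full scale.

0.00019 %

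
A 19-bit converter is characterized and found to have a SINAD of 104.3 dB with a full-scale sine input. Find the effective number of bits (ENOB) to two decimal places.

17.03 bits

ENOB = (SINAD − 1.76) / 6.02 = (104.3 − 1.76)/6.02 = 17.033.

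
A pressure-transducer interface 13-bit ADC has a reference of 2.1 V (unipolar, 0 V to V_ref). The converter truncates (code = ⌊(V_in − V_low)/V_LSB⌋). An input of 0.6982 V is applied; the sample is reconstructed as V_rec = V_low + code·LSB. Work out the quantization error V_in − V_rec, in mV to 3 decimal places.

LSB = 2.1/2^13 = 256.35 µV.
Scaled input = 2723.6450 LSBs, so code = 2723.
V_rec = 0 + 2723·0.000256348 = 0.69803467 V.
V_in − V_rec = 0.000165332 V = 0.165 mV.

0.165 mV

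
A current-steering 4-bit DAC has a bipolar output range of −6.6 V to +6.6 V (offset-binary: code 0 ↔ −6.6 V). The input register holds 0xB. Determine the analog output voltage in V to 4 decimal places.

LSB = 13.2 V / 2^4 = 0.8250 V.
Code 0xB = 11 decimal.
V_out = (−6.6) + 11 × 0.825 V = 2.475 V.

2.4750 V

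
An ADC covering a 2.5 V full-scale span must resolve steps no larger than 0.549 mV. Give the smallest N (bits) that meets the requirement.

Number of steps required ≥ 2.5 V / 0.549 mV = 4553.73.
Need 2^N ≥ 4553.73; 2^12 = 4096, 2^13 = 8192.
Minimum N = 13.

13 bits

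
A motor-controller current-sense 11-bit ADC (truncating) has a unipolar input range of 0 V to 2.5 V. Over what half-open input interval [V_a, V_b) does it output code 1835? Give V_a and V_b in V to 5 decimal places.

[2.23999 V, 2.24121 V)

LSB = 2.5/2^11 = 1.221 mV.
V_a = V_low + 1835·LSB = 2.23999 V; V_b = V_low + 1836·LSB = 2.24121 V.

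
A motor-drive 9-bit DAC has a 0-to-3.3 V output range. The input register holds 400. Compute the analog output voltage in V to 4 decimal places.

2.5781 V

LSB = 3.3 V / 2^9 = 6.445 mV.
V_out = 0 + 400 × 0.00644531 V = 2.57812 V.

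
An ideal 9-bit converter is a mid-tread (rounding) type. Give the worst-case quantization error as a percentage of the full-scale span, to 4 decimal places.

0.0977 %

Rounding → worst-case error = ½ LSB = V_FS/2^10, so 100/1024 = 0.0976562 % of full scale.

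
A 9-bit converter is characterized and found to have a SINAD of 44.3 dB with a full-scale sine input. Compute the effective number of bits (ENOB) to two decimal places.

ENOB = (SINAD − 1.76) / 6.02 = (44.3 − 1.76)/6.02 = 7.066.

7.07 bits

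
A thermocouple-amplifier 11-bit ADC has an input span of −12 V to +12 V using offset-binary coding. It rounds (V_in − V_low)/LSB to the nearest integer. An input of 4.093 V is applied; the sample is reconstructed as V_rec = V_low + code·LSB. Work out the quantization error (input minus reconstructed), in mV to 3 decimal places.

LSB = 24/2^11 = 11.719 mV.
(V_in − V_low)/LSB = (4.093 − (−12))/0.0117188 = 1373.2693 → code 1373 (round).
Code 1373 maps back to (−12) + 1373×0.0117188 V = 4.0898438 V.
Error = 4.093 − 4.0898438 = 0.00315625 V = 3.156 mV.

3.156 mV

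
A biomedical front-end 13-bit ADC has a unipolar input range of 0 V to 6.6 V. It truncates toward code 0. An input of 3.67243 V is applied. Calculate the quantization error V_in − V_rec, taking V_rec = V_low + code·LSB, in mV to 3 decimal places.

LSB = 6.6/2^13 = 0.806 mV.
(V_in − V_low)/LSB = (3.67243 − 0)/0.000805664 = 4558.2646 → code 4558 (floor).
Code 4558 maps back to 0 + 4558×0.000805664 V = 3.6722168 V.
Error = 3.67243 − 3.6722168 = 0.000213203 V = 0.213 mV.

0.213 mV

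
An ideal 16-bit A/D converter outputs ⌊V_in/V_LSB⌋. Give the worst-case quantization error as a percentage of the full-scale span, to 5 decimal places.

Truncating → worst-case error = 1 LSB = V_FS/2^16, so 100/65536 = 0.00152588 % of full scale.

0.00153 %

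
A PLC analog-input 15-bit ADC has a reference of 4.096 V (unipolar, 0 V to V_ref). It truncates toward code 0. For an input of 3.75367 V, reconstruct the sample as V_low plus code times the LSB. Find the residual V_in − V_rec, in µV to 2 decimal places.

Step size: 4.096 V ÷ 2^15 = 125.00 µV.
(3.75367 − 0)/0.000125 = 30029.3600; ⌊·⌋ gives code 30029.
Code 30029 maps back to 0 + 30029×0.000125 V = 3.753625 V.
V_in − V_rec = 4.5e-05 V = 45.00 µV.

45.00 µV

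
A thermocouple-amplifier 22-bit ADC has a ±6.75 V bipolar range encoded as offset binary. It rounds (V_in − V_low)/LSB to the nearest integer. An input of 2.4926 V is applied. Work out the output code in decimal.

LSB = 13.5 V / 4194304 = 3.22 µV.
(2.4926 − (−6.75)) / 3.21865e-06 = 2871575.863 LSBs.
round(2871575.863) = 2871576.

code 2871576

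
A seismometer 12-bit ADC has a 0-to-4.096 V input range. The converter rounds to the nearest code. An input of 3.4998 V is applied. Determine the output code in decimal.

code 3500

Full-scale span = 4.096 V; LSB = 4.096/2^12 = 1.000 mV.
Input sits at 3499.800 steps above V_low.
round(3499.800) = 3500.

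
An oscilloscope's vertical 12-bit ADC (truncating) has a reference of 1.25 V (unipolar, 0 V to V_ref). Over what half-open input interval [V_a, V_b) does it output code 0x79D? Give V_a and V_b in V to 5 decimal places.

[0.59479 V, 0.59509 V)

LSB = 1.25/2^12 = 305.18 µV.
Code 0x79D = 1949 decimal.
V_a = V_low + 1949·LSB = 0.594788 V; V_b = V_low + 1950·LSB = 0.595093 V.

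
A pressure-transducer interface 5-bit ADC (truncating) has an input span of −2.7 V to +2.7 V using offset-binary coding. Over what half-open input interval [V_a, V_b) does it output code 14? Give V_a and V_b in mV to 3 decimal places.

[-337.500 mV, -168.750 mV)

LSB = 5.4/2^5 = 168.750 mV.
V_a = V_low + 14·LSB = -0.3375 V; V_b = V_low + 15·LSB = -0.16875 V.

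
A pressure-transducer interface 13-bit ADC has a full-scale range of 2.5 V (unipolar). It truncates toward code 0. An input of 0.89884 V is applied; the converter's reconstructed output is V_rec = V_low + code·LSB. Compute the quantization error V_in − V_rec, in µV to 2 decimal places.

97.32 µV

LSB = 2.5/2^13 = 305.18 µV.
Scaled input = 2945.3189 LSBs, so code = 2945.
Reconstructed: 0.89874268 V.
V_in − V_rec = 9.73242e-05 V = 97.32 µV.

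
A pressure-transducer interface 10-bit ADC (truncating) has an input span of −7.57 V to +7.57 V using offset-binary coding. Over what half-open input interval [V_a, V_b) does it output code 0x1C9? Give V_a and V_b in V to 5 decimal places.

LSB = 15.14/2^10 = 14.785 mV.
Code 0x1C9 = 457 decimal.
V_a = V_low + 457·LSB = -0.813184 V; V_b = V_low + 458·LSB = -0.798398 V.

[-0.81318 V, -0.79840 V)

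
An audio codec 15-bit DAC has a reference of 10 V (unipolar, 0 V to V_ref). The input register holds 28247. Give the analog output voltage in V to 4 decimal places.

LSB = 10 V / 2^15 = 305.18 µV.
V_out = 0 + 28247 × 0.000305176 V = 8.6203 V.

8.6203 V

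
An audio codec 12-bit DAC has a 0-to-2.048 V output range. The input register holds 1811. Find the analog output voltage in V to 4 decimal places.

LSB = 2.048 V / 2^12 = 0.500 mV.
V_out = 0 + 1811 × 0.0005 V = 0.9055 V.

0.9055 V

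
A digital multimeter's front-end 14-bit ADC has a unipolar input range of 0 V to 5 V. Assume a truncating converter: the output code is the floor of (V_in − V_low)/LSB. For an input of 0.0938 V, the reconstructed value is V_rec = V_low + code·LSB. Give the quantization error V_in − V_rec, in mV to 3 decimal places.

LSB = 5/2^14 = 305.18 µV.
Scaled input = 307.3638 LSBs, so code = 307.
Reconstructed: 0.093688965 V.
Error = 0.0938 − 0.093688965 = 0.000111035 V = 0.111 mV.

0.111 mV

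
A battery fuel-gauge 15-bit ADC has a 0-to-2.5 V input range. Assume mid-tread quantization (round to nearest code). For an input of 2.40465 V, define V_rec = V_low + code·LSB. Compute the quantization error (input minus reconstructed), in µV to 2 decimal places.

One LSB is 2.5 V / 32768 = 76.29 µV.
(V_in − V_low)/LSB = (2.40465 − 0)/7.62939e-05 = 31518.2285 → code 31518 (round).
Reconstructed: 2.4046326 V.
Error = 2.40465 − 2.4046326 = 1.74316e-05 V = 17.43 µV.

17.43 µV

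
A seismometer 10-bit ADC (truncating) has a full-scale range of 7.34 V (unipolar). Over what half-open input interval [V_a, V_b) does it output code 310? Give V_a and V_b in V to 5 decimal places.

LSB = 7.34/2^10 = 7.168 mV.
V_a = V_low + 310·LSB = 2.22207 V; V_b = V_low + 311·LSB = 2.22924 V.

[2.22207 V, 2.22924 V)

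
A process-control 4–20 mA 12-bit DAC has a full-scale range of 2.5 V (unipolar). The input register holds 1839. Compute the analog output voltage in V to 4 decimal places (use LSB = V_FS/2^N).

LSB = 2.5 V / 2^12 = 0.610 mV.
V_out = 0 + 1839 × 0.000610352 V = 1.12244 V.

1.1224 V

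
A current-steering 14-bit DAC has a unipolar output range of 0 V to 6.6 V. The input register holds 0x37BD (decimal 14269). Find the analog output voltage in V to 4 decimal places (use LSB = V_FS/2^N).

LSB = 6.6 V / 2^14 = 402.83 µV.
Code 0x37BD = 14269 decimal.
V_out = 0 + 14269 × 0.000402832 V = 5.74801 V.

5.7480 V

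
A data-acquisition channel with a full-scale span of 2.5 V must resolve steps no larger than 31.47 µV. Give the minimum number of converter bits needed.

Number of steps required ≥ 2.5 V / 31.47 µV = 79440.74.
Need 2^N ≥ 79440.74; 2^16 = 65536, 2^17 = 131072.
Minimum N = 17.

17 bits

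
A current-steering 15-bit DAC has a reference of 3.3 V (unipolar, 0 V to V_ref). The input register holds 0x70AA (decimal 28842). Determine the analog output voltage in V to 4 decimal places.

2.9046 V

LSB = 3.3 V / 2^15 = 100.71 µV.
Code 0x70AA = 28842 decimal.
V_out = 0 + 28842 × 0.000100708 V = 2.90462 V.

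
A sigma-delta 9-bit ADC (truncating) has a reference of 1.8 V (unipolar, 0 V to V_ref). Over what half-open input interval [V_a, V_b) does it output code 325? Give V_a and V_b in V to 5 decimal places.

[1.14258 V, 1.14609 V)

LSB = 1.8/2^9 = 3.516 mV.
V_a = V_low + 325·LSB = 1.14258 V; V_b = V_low + 326·LSB = 1.14609 V.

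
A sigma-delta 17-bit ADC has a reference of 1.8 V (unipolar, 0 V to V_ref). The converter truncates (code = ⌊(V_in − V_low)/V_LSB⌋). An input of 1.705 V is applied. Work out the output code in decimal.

code 124154

LSB = 1.8 V / 131072 = 13.73 µV.
Input sits at 124154.311 steps above V_low.
⌊·⌋(124154.311) = 124154.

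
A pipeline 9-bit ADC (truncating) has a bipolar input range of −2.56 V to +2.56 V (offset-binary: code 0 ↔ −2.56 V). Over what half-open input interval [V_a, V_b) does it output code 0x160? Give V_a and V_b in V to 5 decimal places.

LSB = 5.12/2^9 = 10.000 mV.
Code 0x160 = 352 decimal.
V_a = V_low + 352·LSB = 0.96 V; V_b = V_low + 353·LSB = 0.97 V.

[0.96000 V, 0.97000 V)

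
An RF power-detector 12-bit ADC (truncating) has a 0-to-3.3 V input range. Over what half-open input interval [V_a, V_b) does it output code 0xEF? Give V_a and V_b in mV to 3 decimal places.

[192.554 mV, 193.359 mV)

LSB = 3.3/2^12 = 0.806 mV.
Code 0xEF = 239 decimal.
V_a = V_low + 239·LSB = 0.192554 V; V_b = V_low + 240·LSB = 0.193359 V.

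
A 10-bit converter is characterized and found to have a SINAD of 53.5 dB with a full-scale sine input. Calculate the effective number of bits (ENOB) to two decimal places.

ENOB = (SINAD − 1.76) / 6.02 = (53.5 − 1.76)/6.02 = 8.595.

8.59 bits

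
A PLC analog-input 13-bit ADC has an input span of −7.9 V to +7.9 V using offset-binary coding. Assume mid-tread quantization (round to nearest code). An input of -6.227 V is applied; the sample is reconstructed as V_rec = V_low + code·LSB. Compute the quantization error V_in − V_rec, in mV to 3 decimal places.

Step size: 15.8 V ÷ 2^13 = 1.929 mV.
(-6.227 − (−7.9))/0.00192871 = 867.4187; round gives code 867.
Reconstructed: -6.2278076 V.
Error = -6.227 − (−6.2278076) = 0.000807617 V = 0.808 mV.

0.808 mV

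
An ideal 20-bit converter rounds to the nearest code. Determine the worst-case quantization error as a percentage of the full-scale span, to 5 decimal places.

Rounding → worst-case error = ½ LSB = V_FS/2^21, so 100/2097152 = 4.76837e-05 % of full scale.

0.00005 %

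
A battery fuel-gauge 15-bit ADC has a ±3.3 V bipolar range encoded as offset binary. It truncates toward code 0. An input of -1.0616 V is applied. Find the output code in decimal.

code 11113

LSB = 6.6 V / 32768 = 201.42 µV.
(V_in − V_low)/LSB = (-1.0616 − (−3.3)) / 0.000201416 = 11113.317.
Floor → code 11113.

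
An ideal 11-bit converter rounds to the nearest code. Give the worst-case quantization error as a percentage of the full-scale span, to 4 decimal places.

0.0244 %

Rounding → worst-case error = ½ LSB = V_FS/2^12, so 100/4096 = 0.0244141 % of full scale.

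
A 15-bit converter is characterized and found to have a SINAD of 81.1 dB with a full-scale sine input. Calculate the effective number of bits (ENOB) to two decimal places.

ENOB = (SINAD − 1.76) / 6.02 = (81.1 − 1.76)/6.02 = 13.179.

13.18 bits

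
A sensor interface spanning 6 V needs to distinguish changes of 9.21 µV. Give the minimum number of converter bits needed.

20 bits

Number of steps required ≥ 6 V / 9.21 µV = 651465.80.
Need 2^N ≥ 651465.80; 2^19 = 524288, 2^20 = 1048576.
Minimum N = 20.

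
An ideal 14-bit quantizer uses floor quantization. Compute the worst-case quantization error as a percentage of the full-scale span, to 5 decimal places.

Truncating → worst-case error = 1 LSB = V_FS/2^14, so 100/16384 = 0.00610352 % of full scale.

0.00610 %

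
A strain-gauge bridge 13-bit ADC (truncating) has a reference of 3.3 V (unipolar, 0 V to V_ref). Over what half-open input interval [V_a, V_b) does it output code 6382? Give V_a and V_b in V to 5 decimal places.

LSB = 3.3/2^13 = 402.83 µV.
V_a = V_low + 6382·LSB = 2.57087 V; V_b = V_low + 6383·LSB = 2.57128 V.

[2.57087 V, 2.57128 V)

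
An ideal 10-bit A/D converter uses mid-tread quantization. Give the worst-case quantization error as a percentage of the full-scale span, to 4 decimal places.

0.0488 %

Rounding → worst-case error = ½ LSB = V_FS/2^11, so 100/2048 = 0.0488281 % of full scale.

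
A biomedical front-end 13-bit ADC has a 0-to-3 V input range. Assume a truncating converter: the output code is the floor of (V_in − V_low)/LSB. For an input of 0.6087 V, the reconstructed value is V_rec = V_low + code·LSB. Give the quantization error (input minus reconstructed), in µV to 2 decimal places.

57.42 µV

LSB = 3/2^13 = 366.21 µV.
(0.6087 − 0)/0.000366211 = 1662.1568; ⌊·⌋ gives code 1662.
Code 1662 maps back to 0 + 1662×0.000366211 V = 0.60864258 V.
Difference: 5.74219e-05 V → 57.42 µV.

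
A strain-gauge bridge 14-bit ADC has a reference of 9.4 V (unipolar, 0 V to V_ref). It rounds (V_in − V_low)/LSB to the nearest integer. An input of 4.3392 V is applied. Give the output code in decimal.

code 7563

With 16384 levels over 9.4 V, one step is 0.574 mV.
Input sits at 7563.133 steps above V_low.
Round → code 7563.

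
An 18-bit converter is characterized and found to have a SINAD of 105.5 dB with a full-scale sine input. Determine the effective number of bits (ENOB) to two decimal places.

ENOB = (SINAD − 1.76) / 6.02 = (105.5 − 1.76)/6.02 = 17.233.

17.23 bits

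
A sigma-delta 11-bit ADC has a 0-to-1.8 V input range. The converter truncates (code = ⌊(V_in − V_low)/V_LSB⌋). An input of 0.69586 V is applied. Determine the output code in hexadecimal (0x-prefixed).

code 0x317 (decimal 791)

Full-scale span = 1.8 V; LSB = 1.8/2^11 = 0.879 mV.
(0.69586 − 0) / 0.000878906 = 791.734 LSBs.
So the output code is 791.
In hexadecimal (0x-prefixed): 0x317.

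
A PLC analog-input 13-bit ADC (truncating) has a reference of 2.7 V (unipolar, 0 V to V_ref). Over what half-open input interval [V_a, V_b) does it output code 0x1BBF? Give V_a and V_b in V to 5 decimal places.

LSB = 2.7/2^13 = 329.59 µV.
Code 0x1BBF = 7103 decimal.
V_a = V_low + 7103·LSB = 2.34108 V; V_b = V_low + 7104·LSB = 2.34141 V.

[2.34108 V, 2.34141 V)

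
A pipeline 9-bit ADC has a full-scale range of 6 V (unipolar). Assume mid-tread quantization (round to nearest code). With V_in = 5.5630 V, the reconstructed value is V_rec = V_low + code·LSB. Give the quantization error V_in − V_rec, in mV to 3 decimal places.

-3.406 mV

One LSB is 6 V / 512 = 11.719 mV.
(5.5630 − 0)/0.0117188 = 474.7093; round gives code 475.
Code 475 maps back to 0 + 475×0.0117188 V = 5.5664062 V.
Difference: -0.00340625 V → -3.406 mV.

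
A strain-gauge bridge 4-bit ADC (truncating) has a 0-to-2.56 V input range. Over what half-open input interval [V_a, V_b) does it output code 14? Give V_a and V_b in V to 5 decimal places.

LSB = 2.56/2^4 = 160.000 mV.
V_a = V_low + 14·LSB = 2.24 V; V_b = V_low + 15·LSB = 2.4 V.

[2.24000 V, 2.40000 V)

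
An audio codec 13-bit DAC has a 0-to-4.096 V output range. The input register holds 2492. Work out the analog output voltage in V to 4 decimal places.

1.2460 V

LSB = 4.096 V / 2^13 = 0.500 mV.
V_out = 0 + 2492 × 0.0005 V = 1.246 V.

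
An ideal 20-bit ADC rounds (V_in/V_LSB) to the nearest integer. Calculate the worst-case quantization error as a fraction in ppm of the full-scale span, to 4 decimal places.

Rounding → worst-case error = ½ LSB = V_FS/2^21, so 1e+06/2097152 = 0.476837 ppm of full scale.

0.4768 ppm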